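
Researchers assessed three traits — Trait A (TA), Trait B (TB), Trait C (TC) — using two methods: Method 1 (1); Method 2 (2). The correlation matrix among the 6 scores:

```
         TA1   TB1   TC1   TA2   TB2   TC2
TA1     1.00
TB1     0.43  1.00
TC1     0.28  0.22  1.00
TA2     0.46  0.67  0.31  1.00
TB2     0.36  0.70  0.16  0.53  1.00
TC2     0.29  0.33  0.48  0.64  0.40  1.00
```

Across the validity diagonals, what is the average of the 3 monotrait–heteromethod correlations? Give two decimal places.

0.55

Convergent values: 0.46, 0.70, 0.48; mean = 1.64/3 = 0.55.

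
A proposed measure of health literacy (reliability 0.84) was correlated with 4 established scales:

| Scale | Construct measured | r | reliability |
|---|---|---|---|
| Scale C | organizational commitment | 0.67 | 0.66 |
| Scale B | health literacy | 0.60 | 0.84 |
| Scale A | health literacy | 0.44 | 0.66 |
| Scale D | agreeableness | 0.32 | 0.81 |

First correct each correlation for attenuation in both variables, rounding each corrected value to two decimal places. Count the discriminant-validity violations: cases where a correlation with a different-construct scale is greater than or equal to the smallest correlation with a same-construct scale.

Disattenuated r (r / √(r_scale · r_new)):
  Scale C (disc): 0.67 / √(0.66·0.84) = 0.90
  Scale B (conv): 0.60 / √(0.84·0.84) = 0.71
  Scale A (conv): 0.44 / √(0.66·0.84) = 0.59
  Scale D (disc): 0.32 / √(0.81·0.84) = 0.39
Smallest convergent = 0.59. Discriminant values: 0.90, 0.39; count ≥ 0.59 → 1.

1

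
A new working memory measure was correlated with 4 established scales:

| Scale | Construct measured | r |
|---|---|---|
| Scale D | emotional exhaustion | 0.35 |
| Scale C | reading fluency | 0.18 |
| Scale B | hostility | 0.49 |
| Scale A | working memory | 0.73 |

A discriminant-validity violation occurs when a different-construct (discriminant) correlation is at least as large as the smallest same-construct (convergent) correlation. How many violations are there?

Convergent (same construct = working memory): Scale A.
Smallest convergent = 0.73. Discriminant values: 0.35, 0.18, 0.49; count ≥ 0.73 → 0.

0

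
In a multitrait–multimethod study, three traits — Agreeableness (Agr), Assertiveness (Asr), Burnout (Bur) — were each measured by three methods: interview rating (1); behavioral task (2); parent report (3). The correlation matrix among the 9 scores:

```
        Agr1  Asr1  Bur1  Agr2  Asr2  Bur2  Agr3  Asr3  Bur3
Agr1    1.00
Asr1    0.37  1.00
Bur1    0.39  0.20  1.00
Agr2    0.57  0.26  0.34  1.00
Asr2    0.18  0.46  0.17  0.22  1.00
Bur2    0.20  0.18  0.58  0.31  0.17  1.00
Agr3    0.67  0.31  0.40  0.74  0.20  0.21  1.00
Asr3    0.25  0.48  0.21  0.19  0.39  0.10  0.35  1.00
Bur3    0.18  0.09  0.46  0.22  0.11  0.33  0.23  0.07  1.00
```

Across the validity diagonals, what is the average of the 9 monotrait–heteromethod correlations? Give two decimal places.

Convergent values: 0.57, 0.67, 0.74, 0.46, 0.48, 0.39, 0.58, 0.46, 0.33; mean = 4.68/9 = 0.52.

0.52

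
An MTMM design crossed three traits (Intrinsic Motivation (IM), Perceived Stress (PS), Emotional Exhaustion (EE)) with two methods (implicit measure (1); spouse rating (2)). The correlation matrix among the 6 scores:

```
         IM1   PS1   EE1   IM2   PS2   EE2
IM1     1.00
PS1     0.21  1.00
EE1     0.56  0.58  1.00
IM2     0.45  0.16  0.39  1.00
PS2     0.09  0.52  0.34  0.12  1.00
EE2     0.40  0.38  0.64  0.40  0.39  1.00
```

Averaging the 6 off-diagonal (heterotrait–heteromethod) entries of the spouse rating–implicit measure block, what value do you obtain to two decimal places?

0.29

HTHM values (method 2 × method 1): 0.16, 0.39, 0.09, 0.34, 0.40, 0.38; mean = 1.76/6 = 0.29.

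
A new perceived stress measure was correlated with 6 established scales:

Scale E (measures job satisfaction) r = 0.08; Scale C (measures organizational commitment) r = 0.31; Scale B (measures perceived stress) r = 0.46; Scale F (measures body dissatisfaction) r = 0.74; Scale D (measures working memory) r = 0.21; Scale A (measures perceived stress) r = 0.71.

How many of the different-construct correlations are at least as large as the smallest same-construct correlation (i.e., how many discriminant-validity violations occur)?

1

Convergent (same construct = perceived stress): Scale B, Scale A.
Smallest convergent = 0.46. Discriminant values: 0.08, 0.31, 0.74, 0.21; count ≥ 0.46 → 1.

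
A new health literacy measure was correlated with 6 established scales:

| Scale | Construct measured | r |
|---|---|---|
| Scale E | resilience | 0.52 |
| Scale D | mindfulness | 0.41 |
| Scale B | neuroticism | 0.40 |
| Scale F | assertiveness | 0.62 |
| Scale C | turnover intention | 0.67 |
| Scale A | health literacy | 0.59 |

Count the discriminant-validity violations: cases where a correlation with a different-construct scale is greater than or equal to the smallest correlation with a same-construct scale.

2

Convergent (same construct = health literacy): Scale A.
Smallest convergent = 0.59. Discriminant values: 0.52, 0.41, 0.40, 0.62, 0.67; count ≥ 0.59 → 2.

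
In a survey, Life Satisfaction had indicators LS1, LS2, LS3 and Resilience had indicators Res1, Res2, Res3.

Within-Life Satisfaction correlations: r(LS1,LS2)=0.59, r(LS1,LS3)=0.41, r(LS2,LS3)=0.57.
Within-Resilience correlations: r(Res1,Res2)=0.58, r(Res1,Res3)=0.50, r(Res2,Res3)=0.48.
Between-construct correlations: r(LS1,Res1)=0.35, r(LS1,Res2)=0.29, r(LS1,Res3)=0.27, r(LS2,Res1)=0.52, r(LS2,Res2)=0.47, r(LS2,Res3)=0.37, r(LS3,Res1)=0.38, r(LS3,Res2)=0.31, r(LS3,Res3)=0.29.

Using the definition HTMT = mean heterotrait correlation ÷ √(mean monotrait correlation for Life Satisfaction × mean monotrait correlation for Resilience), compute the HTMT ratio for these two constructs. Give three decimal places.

0.692

Mean heterotrait r = 3.25/9 = 0.3611.
Mean within-LS = 1.57/3 = 0.5233; mean within-Res = 1.56/3 = 0.5200.
Geometric mean = √(0.5233 × 0.5200) = 0.5216.
HTMT = 0.3611 / 0.5216 = 0.692.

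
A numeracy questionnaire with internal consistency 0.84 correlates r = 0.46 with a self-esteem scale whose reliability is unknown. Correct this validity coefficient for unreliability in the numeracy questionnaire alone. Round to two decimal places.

0.50

Single correction: r_c = r_obs / √r_xx = 0.46 / √0.84 = 0.46 / 0.9165 ≈ 0.50.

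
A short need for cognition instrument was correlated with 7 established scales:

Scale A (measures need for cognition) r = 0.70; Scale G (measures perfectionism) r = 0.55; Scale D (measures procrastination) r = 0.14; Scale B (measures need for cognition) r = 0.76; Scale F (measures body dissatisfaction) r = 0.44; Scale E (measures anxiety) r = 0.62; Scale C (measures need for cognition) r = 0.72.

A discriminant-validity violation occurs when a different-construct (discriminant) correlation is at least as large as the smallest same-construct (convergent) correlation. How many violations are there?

Convergent (same construct = need for cognition): Scale A, Scale B, Scale C.
Smallest convergent = 0.70. Discriminant values: 0.55, 0.14, 0.44, 0.62; count ≥ 0.70 → 0.

0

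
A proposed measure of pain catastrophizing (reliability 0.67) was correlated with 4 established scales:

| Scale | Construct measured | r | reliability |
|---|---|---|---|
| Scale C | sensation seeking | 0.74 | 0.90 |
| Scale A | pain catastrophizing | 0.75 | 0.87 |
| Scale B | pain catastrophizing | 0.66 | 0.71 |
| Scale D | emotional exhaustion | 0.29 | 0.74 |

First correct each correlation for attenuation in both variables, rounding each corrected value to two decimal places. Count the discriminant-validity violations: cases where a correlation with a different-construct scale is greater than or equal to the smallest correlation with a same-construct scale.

0

Disattenuated r (r / √(r_scale · r_new)):
  Scale C (disc): 0.74 / √(0.90·0.67) = 0.95
  Scale A (conv): 0.75 / √(0.87·0.67) = 0.98
  Scale B (conv): 0.66 / √(0.71·0.67) = 0.96
  Scale D (disc): 0.29 / √(0.74·0.67) = 0.41
Smallest convergent = 0.96. Discriminant values: 0.95, 0.41; count ≥ 0.96 → 0.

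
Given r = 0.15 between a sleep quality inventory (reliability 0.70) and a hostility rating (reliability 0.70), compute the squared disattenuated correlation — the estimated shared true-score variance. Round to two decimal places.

0.05

Disattenuated r = 0.15 / √(0.70 × 0.70) = 0.15 / 0.7000 = 0.2143.
Shared true-score variance = 0.2143² = 0.0459 ≈ 0.05.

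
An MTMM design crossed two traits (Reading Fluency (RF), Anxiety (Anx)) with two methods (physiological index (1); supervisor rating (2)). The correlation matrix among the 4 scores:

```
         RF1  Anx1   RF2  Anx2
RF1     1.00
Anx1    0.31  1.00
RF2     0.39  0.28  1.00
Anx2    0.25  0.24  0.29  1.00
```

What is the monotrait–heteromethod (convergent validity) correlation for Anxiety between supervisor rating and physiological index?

0.24

Same trait (Anx), different methods: r(Anx2, Anx1) = 0.24.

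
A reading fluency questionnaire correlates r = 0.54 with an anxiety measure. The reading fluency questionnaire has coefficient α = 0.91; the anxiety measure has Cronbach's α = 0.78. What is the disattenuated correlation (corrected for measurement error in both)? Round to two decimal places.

0.64

r_true = r_obs / √(r_xx · r_yy) = 0.54 / √(0.91 × 0.78) = 0.54 / √0.7098 = 0.54 / 0.8425 ≈ 0.64.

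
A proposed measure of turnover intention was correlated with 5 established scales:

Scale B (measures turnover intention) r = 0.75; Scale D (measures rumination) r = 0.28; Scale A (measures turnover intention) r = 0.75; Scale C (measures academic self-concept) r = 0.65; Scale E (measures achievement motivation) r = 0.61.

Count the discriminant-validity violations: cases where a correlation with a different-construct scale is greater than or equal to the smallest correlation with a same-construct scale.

0

Convergent (same construct = turnover intention): Scale B, Scale A.
Smallest convergent = 0.75. Discriminant values: 0.28, 0.65, 0.61; count ≥ 0.75 → 0.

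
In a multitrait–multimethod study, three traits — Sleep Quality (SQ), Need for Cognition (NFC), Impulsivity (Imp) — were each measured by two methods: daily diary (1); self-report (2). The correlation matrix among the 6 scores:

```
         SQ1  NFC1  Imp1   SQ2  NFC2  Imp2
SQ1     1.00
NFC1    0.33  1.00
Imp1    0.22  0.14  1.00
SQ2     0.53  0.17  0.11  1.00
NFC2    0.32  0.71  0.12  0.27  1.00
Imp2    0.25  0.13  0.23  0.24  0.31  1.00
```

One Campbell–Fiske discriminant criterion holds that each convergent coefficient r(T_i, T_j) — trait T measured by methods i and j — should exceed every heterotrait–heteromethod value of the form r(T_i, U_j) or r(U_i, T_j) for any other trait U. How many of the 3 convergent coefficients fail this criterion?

Each convergent coefficient versus the relevant comparison correlations:
SQ (methods 1·2): 0.53 vs {0.32, 0.17, 0.25, 0.11} → pass.
NFC (methods 1·2): 0.71 vs {0.17, 0.32, 0.13, 0.12} → pass.
Imp (methods 1·2): 0.23 vs {0.11, 0.25, 0.12, 0.13} → fail.
1 of 3 fail.

1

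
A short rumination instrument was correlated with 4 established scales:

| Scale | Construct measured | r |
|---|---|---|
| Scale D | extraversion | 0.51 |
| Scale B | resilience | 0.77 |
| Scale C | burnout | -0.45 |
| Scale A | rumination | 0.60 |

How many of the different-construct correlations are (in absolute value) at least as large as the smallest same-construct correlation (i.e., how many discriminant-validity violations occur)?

1

Convergent (same construct = rumination): Scale A.
Smallest convergent = 0.60. Discriminant |r|: 0.51, 0.77, 0.45; count ≥ 0.60 → 1.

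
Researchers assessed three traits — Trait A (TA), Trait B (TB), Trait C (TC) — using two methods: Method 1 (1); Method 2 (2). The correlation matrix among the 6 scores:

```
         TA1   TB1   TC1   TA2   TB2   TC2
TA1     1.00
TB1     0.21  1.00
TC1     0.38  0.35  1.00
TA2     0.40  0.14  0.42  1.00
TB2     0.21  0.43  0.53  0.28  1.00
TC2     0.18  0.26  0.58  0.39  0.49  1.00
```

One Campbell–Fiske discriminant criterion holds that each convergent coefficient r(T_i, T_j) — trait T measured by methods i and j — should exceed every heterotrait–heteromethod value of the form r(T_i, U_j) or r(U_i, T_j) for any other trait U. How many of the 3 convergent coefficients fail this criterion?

2

Checking each validity diagonal entry against its comparison values:
TA (methods 1·2): 0.40 vs {0.21, 0.14, 0.18, 0.42} → fail.
TB (methods 1·2): 0.43 vs {0.14, 0.21, 0.26, 0.53} → fail.
TC (methods 1·2): 0.58 vs {0.42, 0.18, 0.53, 0.26} → pass.
2 of 3 fail.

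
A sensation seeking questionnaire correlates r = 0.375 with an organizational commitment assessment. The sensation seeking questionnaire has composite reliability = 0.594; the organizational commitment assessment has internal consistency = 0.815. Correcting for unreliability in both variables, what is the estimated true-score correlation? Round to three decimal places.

r_true = r_obs / √(r_xx · r_yy) = 0.375 / √(0.594 × 0.815) = 0.375 / √0.484110 = 0.375 / 0.6958 ≈ 0.539.

0.539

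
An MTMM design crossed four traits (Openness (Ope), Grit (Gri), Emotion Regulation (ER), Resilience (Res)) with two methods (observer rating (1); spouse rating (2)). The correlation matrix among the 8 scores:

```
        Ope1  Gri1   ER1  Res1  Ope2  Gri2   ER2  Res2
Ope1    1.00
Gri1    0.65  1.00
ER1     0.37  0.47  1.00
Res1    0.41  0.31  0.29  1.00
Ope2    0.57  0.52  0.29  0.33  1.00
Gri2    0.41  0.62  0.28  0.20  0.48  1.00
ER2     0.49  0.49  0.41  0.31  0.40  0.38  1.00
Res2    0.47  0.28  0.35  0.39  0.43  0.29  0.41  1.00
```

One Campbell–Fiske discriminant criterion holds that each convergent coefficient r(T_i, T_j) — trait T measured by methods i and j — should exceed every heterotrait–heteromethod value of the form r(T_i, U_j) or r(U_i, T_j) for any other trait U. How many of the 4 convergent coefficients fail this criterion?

2

Each convergent coefficient versus the relevant comparison correlations:
Ope (methods 1·2): 0.57 vs {0.41, 0.52, 0.49, 0.29, 0.47, 0.33} → pass.
Gri (methods 1·2): 0.62 vs {0.52, 0.41, 0.49, 0.28, 0.28, 0.20} → pass.
ER (methods 1·2): 0.41 vs {0.29, 0.49, 0.28, 0.49, 0.35, 0.31} → fail.
Res (methods 1·2): 0.39 vs {0.33, 0.47, 0.20, 0.28, 0.31, 0.35} → fail.
2 of 4 fail.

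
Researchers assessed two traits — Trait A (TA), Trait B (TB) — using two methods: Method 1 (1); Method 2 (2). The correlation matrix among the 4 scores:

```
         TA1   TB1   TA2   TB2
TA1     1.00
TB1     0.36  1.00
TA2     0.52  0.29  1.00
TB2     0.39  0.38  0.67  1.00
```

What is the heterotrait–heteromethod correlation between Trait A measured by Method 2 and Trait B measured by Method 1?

0.29

Different traits and methods: r(TA2, TB1) = 0.29.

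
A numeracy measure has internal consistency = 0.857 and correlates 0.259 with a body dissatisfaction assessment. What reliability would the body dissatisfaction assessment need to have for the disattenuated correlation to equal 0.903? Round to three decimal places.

r_true = r_obs / √(r_xx · r_yy) ⇒ 0.903 = 0.259 / √(0.857 · r_yy).
√(0.857 · r_yy) = 0.259 / 0.903 = 0.2868; 0.857 · r_yy = 0.0823; r_yy = 0.0823 / 0.857 ≈ 0.096.

0.096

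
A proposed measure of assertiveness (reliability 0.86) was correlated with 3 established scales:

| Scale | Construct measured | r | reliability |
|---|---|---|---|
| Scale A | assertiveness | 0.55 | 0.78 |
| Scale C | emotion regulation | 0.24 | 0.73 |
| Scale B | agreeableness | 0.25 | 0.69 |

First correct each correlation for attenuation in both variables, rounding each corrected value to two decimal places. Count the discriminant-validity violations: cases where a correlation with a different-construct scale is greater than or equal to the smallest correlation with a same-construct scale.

0

Disattenuated r (r / √(r_scale · r_new)):
  Scale A (conv): 0.55 / √(0.78·0.86) = 0.67
  Scale C (disc): 0.24 / √(0.73·0.86) = 0.30
  Scale B (disc): 0.25 / √(0.69·0.86) = 0.32
Smallest convergent = 0.67. Discriminant values: 0.30, 0.32; count ≥ 0.67 → 0.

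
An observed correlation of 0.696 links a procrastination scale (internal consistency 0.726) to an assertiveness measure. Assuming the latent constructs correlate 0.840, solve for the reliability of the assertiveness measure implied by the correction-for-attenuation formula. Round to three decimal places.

0.946

r_true = r_obs / √(r_xx · r_yy) ⇒ 0.840 = 0.696 / √(0.726 · r_yy).
√(0.726 · r_yy) = 0.696 / 0.840 = 0.8286; 0.726 · r_yy = 0.6866; r_yy = 0.6866 / 0.726 ≈ 0.946.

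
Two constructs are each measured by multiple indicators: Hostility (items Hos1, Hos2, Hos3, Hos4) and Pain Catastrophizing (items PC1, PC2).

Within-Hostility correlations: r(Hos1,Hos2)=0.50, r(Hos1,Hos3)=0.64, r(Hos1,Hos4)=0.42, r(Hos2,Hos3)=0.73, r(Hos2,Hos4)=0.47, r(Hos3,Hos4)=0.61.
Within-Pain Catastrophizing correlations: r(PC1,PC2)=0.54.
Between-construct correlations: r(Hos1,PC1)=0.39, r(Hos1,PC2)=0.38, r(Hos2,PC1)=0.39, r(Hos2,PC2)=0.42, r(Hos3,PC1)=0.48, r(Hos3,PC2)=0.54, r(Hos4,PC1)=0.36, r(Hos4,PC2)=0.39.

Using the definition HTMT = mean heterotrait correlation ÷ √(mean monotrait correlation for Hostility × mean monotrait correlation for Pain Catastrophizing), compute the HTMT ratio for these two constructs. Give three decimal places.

0.760

Mean between = 3.35/8 = 0.4188.
Mean within-Hos = 3.37/6 = 0.5617; mean within-PC = 0.54/1 = 0.5400.
Geometric mean = √(0.5617 × 0.5400) = 0.5507.
HTMT = 0.4188 / 0.5507 = 0.760.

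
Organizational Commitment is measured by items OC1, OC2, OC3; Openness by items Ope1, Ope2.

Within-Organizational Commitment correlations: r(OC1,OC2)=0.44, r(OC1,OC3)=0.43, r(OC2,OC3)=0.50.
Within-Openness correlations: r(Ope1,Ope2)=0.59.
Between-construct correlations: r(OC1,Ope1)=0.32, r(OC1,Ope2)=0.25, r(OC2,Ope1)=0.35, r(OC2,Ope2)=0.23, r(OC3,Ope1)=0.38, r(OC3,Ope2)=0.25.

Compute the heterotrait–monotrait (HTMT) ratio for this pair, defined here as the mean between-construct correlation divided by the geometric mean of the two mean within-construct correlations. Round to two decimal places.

0.57

Mean between = 1.78/6 = 0.2967.
Mean within-OC = 1.37/3 = 0.4567; mean within-Ope = 0.59/1 = 0.5900.
Geometric mean = √(0.4567 × 0.5900) = 0.5191.
HTMT = 0.2967 / 0.5191 = 0.57.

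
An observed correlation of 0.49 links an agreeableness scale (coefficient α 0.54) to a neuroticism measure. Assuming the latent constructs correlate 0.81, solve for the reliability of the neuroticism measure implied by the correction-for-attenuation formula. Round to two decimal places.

r_true = r_obs / √(r_xx · r_yy) ⇒ 0.81 = 0.49 / √(0.54 · r_yy).
√(0.54 · r_yy) = 0.49 / 0.81 = 0.6049; 0.54 · r_yy = 0.3659; r_yy = 0.3659 / 0.54 ≈ 0.68.

0.68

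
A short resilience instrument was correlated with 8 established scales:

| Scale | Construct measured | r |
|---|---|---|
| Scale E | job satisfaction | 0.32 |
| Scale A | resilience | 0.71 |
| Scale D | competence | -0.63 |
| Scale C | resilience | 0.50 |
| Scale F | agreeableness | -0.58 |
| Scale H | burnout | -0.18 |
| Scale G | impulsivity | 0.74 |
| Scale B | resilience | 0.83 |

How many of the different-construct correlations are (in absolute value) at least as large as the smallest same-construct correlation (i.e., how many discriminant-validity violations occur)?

3

Convergent (same construct = resilience): Scale A, Scale C, Scale B.
Smallest convergent = 0.50. Discriminant |r|: 0.32, 0.63, 0.58, 0.18, 0.74; count ≥ 0.50 → 3.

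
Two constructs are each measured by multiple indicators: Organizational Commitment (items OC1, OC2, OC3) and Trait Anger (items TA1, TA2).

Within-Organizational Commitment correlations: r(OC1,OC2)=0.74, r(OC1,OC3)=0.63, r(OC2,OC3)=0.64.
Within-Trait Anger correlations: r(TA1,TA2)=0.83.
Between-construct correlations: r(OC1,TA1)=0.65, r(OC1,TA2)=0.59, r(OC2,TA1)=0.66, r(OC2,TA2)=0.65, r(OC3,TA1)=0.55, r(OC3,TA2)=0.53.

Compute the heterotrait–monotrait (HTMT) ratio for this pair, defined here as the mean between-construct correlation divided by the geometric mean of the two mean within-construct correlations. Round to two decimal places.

Mean heterotrait r = 3.63/6 = 0.6050.
Mean within-OC = 2.01/3 = 0.6700; mean within-TA = 0.83/1 = 0.8300.
Geometric mean = √(0.6700 × 0.8300) = 0.7457.
HTMT = 0.6050 / 0.7457 = 0.81.

0.81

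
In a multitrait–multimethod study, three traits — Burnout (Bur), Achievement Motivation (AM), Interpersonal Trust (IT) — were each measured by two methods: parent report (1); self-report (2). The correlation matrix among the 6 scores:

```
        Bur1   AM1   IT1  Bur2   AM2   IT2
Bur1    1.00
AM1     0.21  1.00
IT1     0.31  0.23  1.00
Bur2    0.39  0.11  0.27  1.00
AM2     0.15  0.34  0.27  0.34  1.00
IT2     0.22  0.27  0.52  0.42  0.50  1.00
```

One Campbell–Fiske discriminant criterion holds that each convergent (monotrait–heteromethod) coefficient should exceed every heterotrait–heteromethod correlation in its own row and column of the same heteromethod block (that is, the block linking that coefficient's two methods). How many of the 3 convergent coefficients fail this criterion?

Checking each validity diagonal entry against its comparison values:
Bur (methods 1·2): 0.39 vs {0.15, 0.11, 0.22, 0.27} → pass.
AM (methods 1·2): 0.34 vs {0.11, 0.15, 0.27, 0.27} → pass.
IT (methods 1·2): 0.52 vs {0.27, 0.22, 0.27, 0.27} → pass.
0 of 3 fail.

0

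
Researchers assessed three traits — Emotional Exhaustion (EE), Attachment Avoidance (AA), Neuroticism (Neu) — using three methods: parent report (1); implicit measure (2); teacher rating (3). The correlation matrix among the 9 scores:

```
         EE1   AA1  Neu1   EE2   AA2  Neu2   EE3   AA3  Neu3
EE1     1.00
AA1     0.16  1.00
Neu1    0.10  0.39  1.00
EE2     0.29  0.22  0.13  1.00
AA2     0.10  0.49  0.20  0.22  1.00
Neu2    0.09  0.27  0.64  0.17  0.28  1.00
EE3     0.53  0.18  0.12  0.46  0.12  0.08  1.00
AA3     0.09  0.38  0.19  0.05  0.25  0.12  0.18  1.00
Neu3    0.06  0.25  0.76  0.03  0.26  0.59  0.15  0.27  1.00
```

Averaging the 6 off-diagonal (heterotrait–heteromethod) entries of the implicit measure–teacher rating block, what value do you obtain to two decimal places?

HTHM values (method 2 × method 3): 0.05, 0.03, 0.12, 0.26, 0.08, 0.12; mean = 0.66/6 = 0.11.

0.11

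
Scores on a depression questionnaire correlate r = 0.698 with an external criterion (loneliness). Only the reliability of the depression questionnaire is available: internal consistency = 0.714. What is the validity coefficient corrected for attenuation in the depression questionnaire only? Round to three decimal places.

0.826

Single correction: r_c = r_obs / √r_xx = 0.698 / √0.714 = 0.698 / 0.8450 ≈ 0.826.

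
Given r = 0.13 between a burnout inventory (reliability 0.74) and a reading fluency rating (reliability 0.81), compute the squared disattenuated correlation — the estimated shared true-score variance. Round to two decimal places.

Disattenuated r = 0.13 / √(0.74 × 0.81) = 0.13 / 0.7742 = 0.1679.
Shared true-score variance = 0.1679² = 0.0282 ≈ 0.03.

0.03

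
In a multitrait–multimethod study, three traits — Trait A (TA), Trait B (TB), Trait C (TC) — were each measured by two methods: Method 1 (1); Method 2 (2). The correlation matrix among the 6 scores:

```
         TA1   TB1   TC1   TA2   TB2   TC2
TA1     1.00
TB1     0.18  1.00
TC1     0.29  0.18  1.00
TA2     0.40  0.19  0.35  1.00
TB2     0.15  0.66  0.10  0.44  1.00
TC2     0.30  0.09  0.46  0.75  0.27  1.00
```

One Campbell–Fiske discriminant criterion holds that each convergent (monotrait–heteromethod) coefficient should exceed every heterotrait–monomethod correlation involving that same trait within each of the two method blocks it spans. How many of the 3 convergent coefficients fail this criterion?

2

Convergent coefficients and their comparison sets:
TA (methods 1·2): 0.40 vs {0.18, 0.44, 0.29, 0.75} → fail.
TB (methods 1·2): 0.66 vs {0.18, 0.44, 0.18, 0.27} → pass.
TC (methods 1·2): 0.46 vs {0.29, 0.75, 0.18, 0.27} → fail.
2 of 3 fail.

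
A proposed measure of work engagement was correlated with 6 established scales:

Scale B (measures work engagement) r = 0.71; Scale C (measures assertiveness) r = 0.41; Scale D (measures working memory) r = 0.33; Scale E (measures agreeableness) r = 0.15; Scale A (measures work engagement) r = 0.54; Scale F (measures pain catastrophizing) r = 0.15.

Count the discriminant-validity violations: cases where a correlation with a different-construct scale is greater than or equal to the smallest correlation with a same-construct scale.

0

Convergent (same construct = work engagement): Scale B, Scale A.
Smallest convergent = 0.54. Discriminant values: 0.41, 0.33, 0.15, 0.15; count ≥ 0.54 → 0.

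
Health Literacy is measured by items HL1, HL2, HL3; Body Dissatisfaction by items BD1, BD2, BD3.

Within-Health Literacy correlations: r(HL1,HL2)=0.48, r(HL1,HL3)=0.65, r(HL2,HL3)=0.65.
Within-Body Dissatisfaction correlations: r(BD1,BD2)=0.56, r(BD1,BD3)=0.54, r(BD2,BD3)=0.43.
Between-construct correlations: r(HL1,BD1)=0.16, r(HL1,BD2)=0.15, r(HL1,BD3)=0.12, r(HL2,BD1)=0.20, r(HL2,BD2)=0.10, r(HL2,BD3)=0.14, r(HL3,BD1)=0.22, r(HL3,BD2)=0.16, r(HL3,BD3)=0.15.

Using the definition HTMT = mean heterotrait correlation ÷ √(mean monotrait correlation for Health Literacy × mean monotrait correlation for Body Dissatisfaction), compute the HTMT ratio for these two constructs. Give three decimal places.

Mean heterotrait r = 1.40/9 = 0.1556.
Mean within-HL = 1.78/3 = 0.5933; mean within-BD = 1.53/3 = 0.5100.
Geometric mean = √(0.5933 × 0.5100) = 0.5501.
HTMT = 0.1556 / 0.5501 = 0.283.

0.283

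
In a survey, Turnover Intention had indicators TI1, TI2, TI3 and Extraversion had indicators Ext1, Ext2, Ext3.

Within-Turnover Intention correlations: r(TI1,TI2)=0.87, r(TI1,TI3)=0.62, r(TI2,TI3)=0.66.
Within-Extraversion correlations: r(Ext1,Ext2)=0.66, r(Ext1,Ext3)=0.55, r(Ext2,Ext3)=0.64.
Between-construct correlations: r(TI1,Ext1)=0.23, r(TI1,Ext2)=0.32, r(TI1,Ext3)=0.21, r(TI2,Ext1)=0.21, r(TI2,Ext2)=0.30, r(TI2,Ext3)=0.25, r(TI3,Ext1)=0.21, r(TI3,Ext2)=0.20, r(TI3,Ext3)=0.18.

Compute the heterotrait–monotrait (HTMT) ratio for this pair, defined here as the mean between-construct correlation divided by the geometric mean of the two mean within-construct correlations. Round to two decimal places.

Mean heterotrait r = 2.11/9 = 0.2344.
Mean within-TI = 2.15/3 = 0.7167; mean within-Ext = 1.85/3 = 0.6167.
Geometric mean = √(0.7167 × 0.6167) = 0.6648.
HTMT = 0.2344 / 0.6648 = 0.35.

0.35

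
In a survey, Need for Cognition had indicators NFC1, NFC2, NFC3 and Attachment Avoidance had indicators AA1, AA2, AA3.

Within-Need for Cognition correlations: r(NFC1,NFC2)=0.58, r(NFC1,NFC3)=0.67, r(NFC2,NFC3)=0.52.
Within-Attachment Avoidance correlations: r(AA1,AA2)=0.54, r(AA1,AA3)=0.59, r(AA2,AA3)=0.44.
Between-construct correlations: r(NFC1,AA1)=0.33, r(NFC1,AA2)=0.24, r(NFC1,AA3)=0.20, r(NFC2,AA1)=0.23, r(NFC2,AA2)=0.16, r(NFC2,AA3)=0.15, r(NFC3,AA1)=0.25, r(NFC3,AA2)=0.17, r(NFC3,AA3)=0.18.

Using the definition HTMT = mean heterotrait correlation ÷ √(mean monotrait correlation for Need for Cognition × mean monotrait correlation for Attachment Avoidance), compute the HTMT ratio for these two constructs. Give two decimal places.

0.38

Mean heterotrait r = 1.91/9 = 0.2122.
Mean within-NFC = 1.77/3 = 0.5900; mean within-AA = 1.57/3 = 0.5233.
Geometric mean = √(0.5900 × 0.5233) = 0.5557.
HTMT = 0.2122 / 0.5557 = 0.38.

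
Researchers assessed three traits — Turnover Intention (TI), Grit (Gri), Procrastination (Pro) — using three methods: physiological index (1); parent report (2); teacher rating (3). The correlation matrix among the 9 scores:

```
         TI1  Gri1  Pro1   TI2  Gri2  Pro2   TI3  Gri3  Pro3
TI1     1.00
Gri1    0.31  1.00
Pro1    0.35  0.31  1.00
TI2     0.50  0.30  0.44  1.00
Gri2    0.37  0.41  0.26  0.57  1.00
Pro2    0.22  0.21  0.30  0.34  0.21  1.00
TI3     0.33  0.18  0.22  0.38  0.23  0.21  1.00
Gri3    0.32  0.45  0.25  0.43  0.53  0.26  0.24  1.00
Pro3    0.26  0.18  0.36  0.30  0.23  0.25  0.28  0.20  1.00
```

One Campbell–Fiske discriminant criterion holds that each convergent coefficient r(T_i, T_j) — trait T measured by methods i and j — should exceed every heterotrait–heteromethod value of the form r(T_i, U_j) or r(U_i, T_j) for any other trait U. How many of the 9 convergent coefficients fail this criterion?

Convergent coefficients and their comparison sets:
TI (methods 1·2): 0.50 vs {0.37, 0.30, 0.22, 0.44} → pass.
TI (methods 1·3): 0.33 vs {0.32, 0.18, 0.26, 0.22} → pass.
TI (methods 2·3): 0.38 vs {0.43, 0.23, 0.30, 0.21} → fail.
Gri (methods 1·2): 0.41 vs {0.30, 0.37, 0.21, 0.26} → pass.
Gri (methods 1·3): 0.45 vs {0.18, 0.32, 0.18, 0.25} → pass.
Gri (methods 2·3): 0.53 vs {0.23, 0.43, 0.23, 0.26} → pass.
Pro (methods 1·2): 0.30 vs {0.44, 0.22, 0.26, 0.21} → fail.
Pro (methods 1·3): 0.36 vs {0.22, 0.26, 0.25, 0.18} → pass.
Pro (methods 2·3): 0.25 vs {0.21, 0.30, 0.26, 0.23} → fail.
3 of 9 fail.

3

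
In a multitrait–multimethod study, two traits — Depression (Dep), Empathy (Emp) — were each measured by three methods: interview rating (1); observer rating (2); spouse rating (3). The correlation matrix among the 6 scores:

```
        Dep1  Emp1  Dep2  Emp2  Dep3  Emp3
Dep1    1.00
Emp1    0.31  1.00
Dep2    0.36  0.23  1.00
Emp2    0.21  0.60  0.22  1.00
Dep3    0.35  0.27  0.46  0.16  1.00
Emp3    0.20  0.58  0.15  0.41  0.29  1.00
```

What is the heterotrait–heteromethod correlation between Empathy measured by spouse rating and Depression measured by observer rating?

0.15

Different traits and methods: r(Emp3, Dep2) = 0.15.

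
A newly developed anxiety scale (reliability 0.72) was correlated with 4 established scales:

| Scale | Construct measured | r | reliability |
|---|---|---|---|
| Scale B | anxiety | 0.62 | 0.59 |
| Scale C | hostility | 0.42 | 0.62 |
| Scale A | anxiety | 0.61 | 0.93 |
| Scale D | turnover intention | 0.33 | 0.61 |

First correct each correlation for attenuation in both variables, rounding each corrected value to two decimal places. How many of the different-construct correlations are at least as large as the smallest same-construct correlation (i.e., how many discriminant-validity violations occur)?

0

Disattenuated r (r / √(r_scale · r_new)):
  Scale B (conv): 0.62 / √(0.59·0.72) = 0.95
  Scale C (disc): 0.42 / √(0.62·0.72) = 0.63
  Scale A (conv): 0.61 / √(0.93·0.72) = 0.75
  Scale D (disc): 0.33 / √(0.61·0.72) = 0.50
Smallest convergent = 0.75. Discriminant values: 0.63, 0.50; count ≥ 0.75 → 0.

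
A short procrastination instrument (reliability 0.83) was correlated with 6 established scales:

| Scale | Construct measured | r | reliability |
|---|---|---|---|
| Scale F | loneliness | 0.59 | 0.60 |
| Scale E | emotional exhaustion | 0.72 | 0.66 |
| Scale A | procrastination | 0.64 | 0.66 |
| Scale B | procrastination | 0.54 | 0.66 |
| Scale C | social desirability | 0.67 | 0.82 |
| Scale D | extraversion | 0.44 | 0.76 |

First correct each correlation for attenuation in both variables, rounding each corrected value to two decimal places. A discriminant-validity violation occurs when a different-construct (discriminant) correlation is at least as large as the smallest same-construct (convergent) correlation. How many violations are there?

Disattenuated r (r / √(r_scale · r_new)):
  Scale F (disc): 0.59 / √(0.60·0.83) = 0.84
  Scale E (disc): 0.72 / √(0.66·0.83) = 0.97
  Scale A (conv): 0.64 / √(0.66·0.83) = 0.86
  Scale B (conv): 0.54 / √(0.66·0.83) = 0.73
  Scale C (disc): 0.67 / √(0.82·0.83) = 0.81
  Scale D (disc): 0.44 / √(0.76·0.83) = 0.55
Smallest convergent = 0.73. Discriminant values: 0.84, 0.97, 0.81, 0.55; count ≥ 0.73 → 3.

3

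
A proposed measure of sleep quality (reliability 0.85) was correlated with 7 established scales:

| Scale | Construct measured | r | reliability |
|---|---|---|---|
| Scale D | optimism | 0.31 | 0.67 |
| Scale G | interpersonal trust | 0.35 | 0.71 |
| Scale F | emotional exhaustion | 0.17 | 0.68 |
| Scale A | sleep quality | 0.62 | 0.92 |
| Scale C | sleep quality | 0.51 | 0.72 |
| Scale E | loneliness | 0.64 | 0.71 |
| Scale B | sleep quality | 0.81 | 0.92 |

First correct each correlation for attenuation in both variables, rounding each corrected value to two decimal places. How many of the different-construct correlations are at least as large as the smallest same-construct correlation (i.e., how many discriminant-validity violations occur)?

Disattenuated r (r / √(r_scale · r_new)):
  Scale D (disc): 0.31 / √(0.67·0.85) = 0.41
  Scale G (disc): 0.35 / √(0.71·0.85) = 0.45
  Scale F (disc): 0.17 / √(0.68·0.85) = 0.22
  Scale A (conv): 0.62 / √(0.92·0.85) = 0.70
  Scale C (conv): 0.51 / √(0.72·0.85) = 0.65
  Scale E (disc): 0.64 / √(0.71·0.85) = 0.82
  Scale B (conv): 0.81 / √(0.92·0.85) = 0.92
Smallest convergent = 0.65. Discriminant values: 0.41, 0.45, 0.22, 0.82; count ≥ 0.65 → 1.

1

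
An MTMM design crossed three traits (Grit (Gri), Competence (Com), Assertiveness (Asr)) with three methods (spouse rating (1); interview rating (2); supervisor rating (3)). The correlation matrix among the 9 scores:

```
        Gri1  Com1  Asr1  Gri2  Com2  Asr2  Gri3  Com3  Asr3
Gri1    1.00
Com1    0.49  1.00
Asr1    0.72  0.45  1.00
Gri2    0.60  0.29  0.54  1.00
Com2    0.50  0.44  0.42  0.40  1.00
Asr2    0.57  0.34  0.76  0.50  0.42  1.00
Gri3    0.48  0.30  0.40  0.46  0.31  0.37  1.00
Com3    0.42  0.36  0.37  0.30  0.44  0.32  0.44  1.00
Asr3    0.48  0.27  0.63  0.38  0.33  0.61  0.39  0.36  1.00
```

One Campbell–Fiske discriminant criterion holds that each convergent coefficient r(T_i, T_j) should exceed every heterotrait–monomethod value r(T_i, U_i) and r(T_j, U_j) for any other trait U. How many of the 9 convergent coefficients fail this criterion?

Checking each validity diagonal entry against its comparison values:
Gri (methods 1·2): 0.60 vs {0.49, 0.40, 0.72, 0.50} → fail.
Gri (methods 1·3): 0.48 vs {0.49, 0.44, 0.72, 0.39} → fail.
Gri (methods 2·3): 0.46 vs {0.40, 0.44, 0.50, 0.39} → fail.
Com (methods 1·2): 0.44 vs {0.49, 0.40, 0.45, 0.42} → fail.
Com (methods 1·3): 0.36 vs {0.49, 0.44, 0.45, 0.36} → fail.
Com (methods 2·3): 0.44 vs {0.40, 0.44, 0.42, 0.36} → fail.
Asr (methods 1·2): 0.76 vs {0.72, 0.50, 0.45, 0.42} → pass.
Asr (methods 1·3): 0.63 vs {0.72, 0.39, 0.45, 0.36} → fail.
Asr (methods 2·3): 0.61 vs {0.50, 0.39, 0.42, 0.36} → pass.
7 of 9 fail.

7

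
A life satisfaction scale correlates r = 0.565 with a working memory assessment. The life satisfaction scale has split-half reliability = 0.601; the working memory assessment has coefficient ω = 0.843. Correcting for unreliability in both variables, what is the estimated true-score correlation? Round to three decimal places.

0.794

r_true = r_obs / √(r_xx · r_yy) = 0.565 / √(0.601 × 0.843) = 0.565 / √0.506643 = 0.565 / 0.7118 ≈ 0.794.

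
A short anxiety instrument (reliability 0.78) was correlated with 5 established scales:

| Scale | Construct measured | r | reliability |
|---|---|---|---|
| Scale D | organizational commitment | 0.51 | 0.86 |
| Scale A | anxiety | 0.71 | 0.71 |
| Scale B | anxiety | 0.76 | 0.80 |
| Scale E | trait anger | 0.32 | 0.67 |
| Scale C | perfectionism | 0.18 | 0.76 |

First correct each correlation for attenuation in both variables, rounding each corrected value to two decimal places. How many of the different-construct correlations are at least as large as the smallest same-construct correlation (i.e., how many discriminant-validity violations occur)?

Disattenuated r (r / √(r_scale · r_new)):
  Scale D (disc): 0.51 / √(0.86·0.78) = 0.62
  Scale A (conv): 0.71 / √(0.71·0.78) = 0.95
  Scale B (conv): 0.76 / √(0.80·0.78) = 0.96
  Scale E (disc): 0.32 / √(0.67·0.78) = 0.44
  Scale C (disc): 0.18 / √(0.76·0.78) = 0.23
Smallest convergent = 0.95. Discriminant values: 0.62, 0.44, 0.23; count ≥ 0.95 → 0.

0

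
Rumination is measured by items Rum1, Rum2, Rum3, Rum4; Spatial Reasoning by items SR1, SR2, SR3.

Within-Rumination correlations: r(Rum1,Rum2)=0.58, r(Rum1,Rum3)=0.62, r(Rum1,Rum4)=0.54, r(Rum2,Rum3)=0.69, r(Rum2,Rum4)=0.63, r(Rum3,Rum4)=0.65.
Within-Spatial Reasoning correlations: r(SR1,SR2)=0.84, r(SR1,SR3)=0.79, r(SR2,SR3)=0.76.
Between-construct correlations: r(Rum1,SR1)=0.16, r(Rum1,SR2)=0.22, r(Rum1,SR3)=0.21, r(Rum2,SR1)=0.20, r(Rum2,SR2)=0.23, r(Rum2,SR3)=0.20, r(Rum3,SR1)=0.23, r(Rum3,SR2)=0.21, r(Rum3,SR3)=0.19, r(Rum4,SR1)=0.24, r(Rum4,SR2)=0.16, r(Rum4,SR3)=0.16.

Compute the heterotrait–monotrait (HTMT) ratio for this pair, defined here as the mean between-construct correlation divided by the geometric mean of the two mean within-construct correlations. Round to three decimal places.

Mean between = 2.41/12 = 0.2008.
Mean within-Rum = 3.71/6 = 0.6183; mean within-SR = 2.39/3 = 0.7967.
Geometric mean = √(0.6183 × 0.7967) = 0.7019.
HTMT = 0.2008 / 0.7019 = 0.286.

0.286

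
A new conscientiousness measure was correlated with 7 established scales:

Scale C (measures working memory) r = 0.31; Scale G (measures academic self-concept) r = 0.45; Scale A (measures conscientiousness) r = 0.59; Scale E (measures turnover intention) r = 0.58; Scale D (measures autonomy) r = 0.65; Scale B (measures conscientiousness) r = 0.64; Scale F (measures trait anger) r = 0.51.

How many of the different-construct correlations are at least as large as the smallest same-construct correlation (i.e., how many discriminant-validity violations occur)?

1

Convergent (same construct = conscientiousness): Scale A, Scale B.
Smallest convergent = 0.59. Discriminant values: 0.31, 0.45, 0.58, 0.65, 0.51; count ≥ 0.59 → 1.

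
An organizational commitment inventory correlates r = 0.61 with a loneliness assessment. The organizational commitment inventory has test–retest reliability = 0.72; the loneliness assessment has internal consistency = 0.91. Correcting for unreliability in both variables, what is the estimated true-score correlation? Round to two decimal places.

r_true = r_obs / √(r_xx · r_yy) = 0.61 / √(0.72 × 0.91) = 0.61 / √0.6552 = 0.61 / 0.8094 ≈ 0.75.

0.75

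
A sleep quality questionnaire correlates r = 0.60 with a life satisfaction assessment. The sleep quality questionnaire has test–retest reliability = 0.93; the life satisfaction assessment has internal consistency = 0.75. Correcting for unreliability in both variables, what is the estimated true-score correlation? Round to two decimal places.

r_true = r_obs / √(r_xx · r_yy) = 0.60 / √(0.93 × 0.75) = 0.60 / √0.6975 = 0.60 / 0.8352 ≈ 0.72.

0.72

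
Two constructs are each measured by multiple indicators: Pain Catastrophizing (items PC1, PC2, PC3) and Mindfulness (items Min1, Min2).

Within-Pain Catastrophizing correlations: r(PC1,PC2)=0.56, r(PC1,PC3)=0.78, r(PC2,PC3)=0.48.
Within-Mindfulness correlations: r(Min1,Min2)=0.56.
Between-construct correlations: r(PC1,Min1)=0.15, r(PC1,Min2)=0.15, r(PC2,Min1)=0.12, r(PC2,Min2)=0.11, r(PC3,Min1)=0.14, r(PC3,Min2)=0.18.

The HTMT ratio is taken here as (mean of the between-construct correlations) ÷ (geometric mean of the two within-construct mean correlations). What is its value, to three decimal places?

Mean between = 0.85/6 = 0.1417.
Mean within-PC = 1.82/3 = 0.6067; mean within-Min = 0.56/1 = 0.5600.
Geometric mean = √(0.6067 × 0.5600) = 0.5829.
HTMT = 0.1417 / 0.5829 = 0.243.

0.243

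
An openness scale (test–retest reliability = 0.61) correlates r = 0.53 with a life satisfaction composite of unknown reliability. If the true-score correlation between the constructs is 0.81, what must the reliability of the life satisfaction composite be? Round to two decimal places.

r_true = r_obs / √(r_xx · r_yy) ⇒ 0.81 = 0.53 / √(0.61 · r_yy).
√(0.61 · r_yy) = 0.53 / 0.81 = 0.6543; 0.61 · r_yy = 0.4281; r_yy = 0.4281 / 0.61 ≈ 0.70.

0.70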